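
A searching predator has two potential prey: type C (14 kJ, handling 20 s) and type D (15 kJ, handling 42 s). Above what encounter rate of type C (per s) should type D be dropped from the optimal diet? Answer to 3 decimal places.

0.052 per s

The zero-one rule: include type D iff E₂/h₂ > λE₁/(1+λh₁). Equality gives the switch point.
λE₁h₂ = E₂ + λE₂h₁ ⇒ λ = E₂/(E₁h₂ − E₂h₁) = 15/(588 − 300) = 0.05208 per s.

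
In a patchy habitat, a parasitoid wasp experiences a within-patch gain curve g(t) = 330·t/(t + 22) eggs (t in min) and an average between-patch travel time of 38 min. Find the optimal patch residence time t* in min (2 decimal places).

By the marginal value theorem, leave when the instantaneous gain rate g'(t) equals the habitat-wide average g(t)/(T + t).
g'(t) = 330·22/(t + 22)². Setting 330·22/(t+22)² = 330t/[(t+22)(38+t)] gives 22(38+t) = t(t+22), so t² = 22×38 = 836.
t* = √836 = 28.91 min.

28.91 min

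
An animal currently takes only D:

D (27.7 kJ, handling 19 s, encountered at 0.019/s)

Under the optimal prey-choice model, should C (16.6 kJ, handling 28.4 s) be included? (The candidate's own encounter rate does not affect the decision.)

Yes

Intake rate on the current diet: R = (0.019×27.7) / (1 + 0.019×19) = 0.5263/1.361 = 0.3867 kJ/s.
Profitability of C: 16.6/28.4 = 0.5845 kJ/s.
Since 0.5845 > R, including C increases the long-run rate.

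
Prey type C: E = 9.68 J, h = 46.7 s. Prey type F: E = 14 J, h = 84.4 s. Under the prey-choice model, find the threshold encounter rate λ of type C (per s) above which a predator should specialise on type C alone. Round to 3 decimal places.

0.086 per s

The zero-one rule: include type F iff E₂/h₂ > λE₁/(1+λh₁). Equality gives the switch point.
λE₁h₂ = E₂ + λE₂h₁ ⇒ λ = E₂/(E₁h₂ − E₂h₁) = 14/(817 − 653.8) = 0.08579 per s.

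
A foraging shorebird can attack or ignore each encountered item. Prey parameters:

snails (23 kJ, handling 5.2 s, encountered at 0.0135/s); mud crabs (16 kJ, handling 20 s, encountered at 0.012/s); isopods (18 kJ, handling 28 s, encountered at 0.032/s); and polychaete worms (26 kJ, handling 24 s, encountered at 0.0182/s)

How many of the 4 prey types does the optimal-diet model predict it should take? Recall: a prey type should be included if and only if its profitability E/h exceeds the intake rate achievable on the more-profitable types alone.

Profitabilities (E/h, kJ/s): snails 4.42, polychaete worms 1.08, mud crabs 0.8, isopods 0.643. Add prey in this order while the next type's profitability exceeds the intake rate on those already taken.
Rate on top 1: 0.2901. polychaete worms: 1.08 > 0.2901 → include.
Rate on top 2: 0.52. mud crabs: 0.8 > 0.52 → include.
Rate on top 3: 0.5585. isopods: 0.643 > 0.5585 → include.
Optimal diet: snails, polychaete worms, mud crabs, isopods — 4 of 4 types.

4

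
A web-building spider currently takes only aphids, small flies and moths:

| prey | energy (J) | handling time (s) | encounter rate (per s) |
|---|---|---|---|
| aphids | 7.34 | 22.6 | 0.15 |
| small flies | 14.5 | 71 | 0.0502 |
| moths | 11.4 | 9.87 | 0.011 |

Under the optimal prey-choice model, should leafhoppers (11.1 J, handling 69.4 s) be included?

No

On aphids, small flies and moths alone, R = ΣλE/(1+Σλh) = 1.954/8.063 = 0.2424 J/s.
leafhoppers: E/h = 11.1/69.4 = 0.1599 J/s.
Since 0.1599 < R, time spent handling leafhoppers is better spent searching.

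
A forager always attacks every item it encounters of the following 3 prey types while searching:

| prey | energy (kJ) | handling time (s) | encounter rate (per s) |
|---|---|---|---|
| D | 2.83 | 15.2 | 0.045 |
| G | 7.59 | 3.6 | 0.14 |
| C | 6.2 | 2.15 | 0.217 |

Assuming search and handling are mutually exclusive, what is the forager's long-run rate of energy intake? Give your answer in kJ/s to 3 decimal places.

0.955 kJ/s

R = (0.045×2.83 + 0.14×7.59 + 0.217×6.2) / (1 + 0.045×15.2 + 0.14×3.6 + 0.217×2.15) = 2.535/2.655 = 0.9551 kJ/s.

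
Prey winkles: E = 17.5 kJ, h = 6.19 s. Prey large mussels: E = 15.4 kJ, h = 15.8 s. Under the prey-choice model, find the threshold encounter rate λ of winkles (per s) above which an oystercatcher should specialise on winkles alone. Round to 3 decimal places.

The zero-one rule: include large mussels iff E₂/h₂ > λE₁/(1+λh₁). Equality gives the switch point.
λE₁h₂ = E₂ + λE₂h₁ ⇒ λ = E₂/(E₁h₂ − E₂h₁) = 15.4/(276.5 − 95.33) = 0.085 per s.

0.085 per s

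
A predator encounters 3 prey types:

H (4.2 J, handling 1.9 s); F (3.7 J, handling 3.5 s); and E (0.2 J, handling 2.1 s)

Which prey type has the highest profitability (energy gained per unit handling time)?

H

Profitability E/h (J/s): H = 4.2/1.9 = 2.21, F = 3.7/3.5 = 1.06, E = 0.2/2.1 = 0.0952.
Ranked: H > F > E.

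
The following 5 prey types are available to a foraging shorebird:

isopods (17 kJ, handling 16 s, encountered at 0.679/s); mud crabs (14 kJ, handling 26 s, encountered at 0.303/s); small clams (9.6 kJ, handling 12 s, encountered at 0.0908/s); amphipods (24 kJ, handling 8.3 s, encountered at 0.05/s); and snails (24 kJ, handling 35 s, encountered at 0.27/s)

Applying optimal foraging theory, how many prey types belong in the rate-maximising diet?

2

E/h in descending order: amphipods 2.89, isopods 1.06, small clams 0.8, snails 0.686, mud crabs 0.538 kJ/s. The optimal diet is the largest prefix of this list for which every included type satisfies E_i/h_i > R on the types above it.
Rate on top 1: 0.8481. isopods: 1.06 > 0.8481 → include.
Rate on top 2: 1.038. small clams: 0.8 < 1.038 → exclude; stop.
Optimal diet: amphipods, isopods — 2 of 5 types.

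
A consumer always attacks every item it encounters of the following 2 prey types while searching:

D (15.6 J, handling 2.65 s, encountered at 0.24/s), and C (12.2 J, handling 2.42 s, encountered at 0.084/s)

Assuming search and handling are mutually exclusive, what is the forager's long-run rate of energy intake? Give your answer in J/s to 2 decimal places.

2.59 J/s

R = Σλ_iE_i / (1 + Σλ_ih_i)
Numerator: 0.24×15.6 + 0.084×12.2 = 4.769
Denominator: 1 + 0.24×2.65 + 0.084×2.42 = 1.839
R = 4.769/1.839 = 2.593 J/s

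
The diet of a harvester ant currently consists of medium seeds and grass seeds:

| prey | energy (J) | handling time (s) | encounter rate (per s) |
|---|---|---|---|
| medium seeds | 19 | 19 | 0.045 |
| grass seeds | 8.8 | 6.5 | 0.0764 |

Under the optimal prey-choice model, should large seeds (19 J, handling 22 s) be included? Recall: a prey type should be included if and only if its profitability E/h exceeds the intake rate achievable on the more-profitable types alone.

Yes

On medium seeds and grass seeds alone, R = ΣλE/(1+Σλh) = 1.527/2.352 = 0.6495 J/s.
large seeds: E/h = 19/22 = 0.8636 J/s.
0.8636 > 0.6495, so adding large seeds raises the average — include it.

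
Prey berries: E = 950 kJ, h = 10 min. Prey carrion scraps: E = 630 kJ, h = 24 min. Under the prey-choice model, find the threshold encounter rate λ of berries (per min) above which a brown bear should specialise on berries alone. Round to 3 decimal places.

At the threshold, the rate on berries alone equals the profitability of carrion scraps: λ·950/(1 + λ·10) = 630/24 = 26.25.
Rearranging, λ(950 − 26.25×10) = 26.25, so λ = 26.25/687.5 = 0.03818 per min.

0.038 per min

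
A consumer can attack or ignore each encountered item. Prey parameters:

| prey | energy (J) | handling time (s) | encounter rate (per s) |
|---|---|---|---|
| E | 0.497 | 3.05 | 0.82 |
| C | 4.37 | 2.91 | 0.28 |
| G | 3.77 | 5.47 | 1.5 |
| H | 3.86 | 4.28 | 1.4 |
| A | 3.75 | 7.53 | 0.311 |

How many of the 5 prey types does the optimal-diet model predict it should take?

2

Rank by E/h (J/s): C 1.5, H 0.902, G 0.689, A 0.498, E 0.163. Include each in turn until the next type's E/h falls below the running intake rate.
Rate on top 1: 0.6742. H: 0.902 > 0.6742 → include.
Rate on top 2: 0.849. G: 0.689 < 0.849 → exclude; stop.
Optimal diet: C, H — 2 of 5 types.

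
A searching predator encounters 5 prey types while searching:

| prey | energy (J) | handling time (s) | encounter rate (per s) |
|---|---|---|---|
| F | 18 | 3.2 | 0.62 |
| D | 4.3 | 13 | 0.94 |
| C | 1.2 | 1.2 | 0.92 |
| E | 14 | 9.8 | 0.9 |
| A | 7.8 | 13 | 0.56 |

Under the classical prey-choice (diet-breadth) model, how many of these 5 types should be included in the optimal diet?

E/h in descending order: F 5.62, E 1.43, C 1, A 0.6, D 0.331 J/s. The optimal diet is the largest prefix of this list for which every included type satisfies E_i/h_i > R on the types above it.
Rate on top 1: 3.74. E: 1.43 < 3.74 → exclude; stop.
Optimal diet: F — 1 of 5 types.

1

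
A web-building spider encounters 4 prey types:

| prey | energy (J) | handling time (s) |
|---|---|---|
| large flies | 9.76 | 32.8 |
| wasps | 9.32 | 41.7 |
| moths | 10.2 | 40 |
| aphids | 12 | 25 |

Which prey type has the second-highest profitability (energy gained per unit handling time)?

In descending order of E/h:
aphids: 12/25 = 0.48 J/s
large flies: 9.76/32.8 = 0.298 J/s
moths: 10.2/40 = 0.255 J/s
wasps: 9.32/41.7 = 0.224 J/s

large flies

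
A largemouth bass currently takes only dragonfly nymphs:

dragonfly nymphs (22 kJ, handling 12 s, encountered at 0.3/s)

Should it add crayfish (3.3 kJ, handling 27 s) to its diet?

No

Current rate: (0.3×22)/(1 + 0.3×12) = 1.435 kJ/s.
Profitability of crayfish: 3.3/27 = 0.1222 kJ/s.
0.1222 < 1.435, so adding crayfish would lower the average — exclude it.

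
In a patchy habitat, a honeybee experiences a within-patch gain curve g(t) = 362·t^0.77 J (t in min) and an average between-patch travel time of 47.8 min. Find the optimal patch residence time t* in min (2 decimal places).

Maximise g(t)/(T+t): set derivative to zero → g'(t)(T+t) = g(t).
g'(t) = 0.77·362·t^-0.23. Setting 0.77·362·t^-0.23 = 362·t^0.77/(47.8+t) gives 0.77(47.8+t) = t, so 0.23·t = 0.77×47.8.
t* = 0.77×47.8/0.23 = 160 min.

160.03 min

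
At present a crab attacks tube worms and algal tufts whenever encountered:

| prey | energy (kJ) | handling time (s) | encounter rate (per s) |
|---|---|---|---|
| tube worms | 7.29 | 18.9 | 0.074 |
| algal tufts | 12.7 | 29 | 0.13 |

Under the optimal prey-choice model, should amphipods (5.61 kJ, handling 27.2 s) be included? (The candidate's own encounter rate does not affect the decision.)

No

On tube worms and algal tufts alone, R = ΣλE/(1+Σλh) = 2.19/6.169 = 0.3551 kJ/s.
Profitability of amphipods: 5.61/27.2 = 0.2063 kJ/s.
Since 0.2063 < R, time spent handling amphipods is better spent searching.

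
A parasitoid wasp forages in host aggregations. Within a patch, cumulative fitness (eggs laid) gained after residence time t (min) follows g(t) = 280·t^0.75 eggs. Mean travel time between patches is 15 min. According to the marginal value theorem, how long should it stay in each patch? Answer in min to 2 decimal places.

45.00 min

Optimal t* satisfies g'(t*) = g(t*)/(T + t*).
g'(t) = 0.75·280·t^-0.25. Setting 0.75·280·t^-0.25 = 280·t^0.75/(15+t) gives 0.75(15+t) = t, so 0.25·t = 0.75×15.
t* = 0.75×15/0.25 = 45 min.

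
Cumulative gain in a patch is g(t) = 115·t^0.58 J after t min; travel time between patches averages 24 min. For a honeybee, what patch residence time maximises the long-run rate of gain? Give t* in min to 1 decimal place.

By the marginal value theorem, leave when the instantaneous gain rate g'(t) equals the habitat-wide average g(t)/(T + t).
g'(t) = 0.58·115·t^-0.42. Setting 0.58·115·t^-0.42 = 115·t^0.58/(24+t) gives 0.58(24+t) = t, so 0.42·t = 0.58×24.
t* = 0.58×24/0.42 = 33.14 min.

33.1 min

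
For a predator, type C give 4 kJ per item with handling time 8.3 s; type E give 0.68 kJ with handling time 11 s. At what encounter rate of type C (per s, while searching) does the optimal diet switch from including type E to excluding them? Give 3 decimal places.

Drop type E once their profitability E₂/h₂ falls below the rate achievable on type C alone: E₂/h₂ = λE₁/(1 + λh₁).
Solve for λ: λE₁h₂ = E₂(1 + λh₁) → λ(E₁h₂ − E₂h₁) = E₂ → λ = E₂/(E₁h₂ − E₂h₁).
λ = 0.68/(4×11 − 0.68×8.3) = 0.68/38.36 = 0.01773 per s.

0.018 per s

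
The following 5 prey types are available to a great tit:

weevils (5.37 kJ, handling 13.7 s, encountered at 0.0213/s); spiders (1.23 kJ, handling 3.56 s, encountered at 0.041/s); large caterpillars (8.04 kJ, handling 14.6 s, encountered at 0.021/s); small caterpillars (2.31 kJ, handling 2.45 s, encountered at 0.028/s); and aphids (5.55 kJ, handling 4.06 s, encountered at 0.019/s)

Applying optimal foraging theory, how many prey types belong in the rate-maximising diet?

5

Profitabilities (E/h, kJ/s): aphids 1.37, small caterpillars 0.943, large caterpillars 0.551, weevils 0.392, spiders 0.346. Add prey in this order while the next type's profitability exceeds the intake rate on those already taken.
Rate on top 1: 0.0979. small caterpillars: 0.943 > 0.0979 → include.
Rate on top 2: 0.1485. large caterpillars: 0.551 > 0.1485 → include.
Rate on top 3: 0.2334. weevils: 0.392 > 0.2334 → include.
Rate on top 4: 0.2599. spiders: 0.346 > 0.2599 → include.
Optimal diet: aphids, small caterpillars, large caterpillars, weevils, spiders — 5 of 5 types.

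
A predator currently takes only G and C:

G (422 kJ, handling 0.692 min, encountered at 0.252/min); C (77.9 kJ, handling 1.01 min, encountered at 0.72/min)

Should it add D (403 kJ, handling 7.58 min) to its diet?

Current rate: (0.252×422 + 0.72×77.9)/(1 + 0.252×0.692 + 0.72×1.01) = 85.42 kJ/min.
Profitability of D: 403/7.58 = 53.17 kJ/min.
Since 53.17 < R, time spent handling D is better spent searching.

No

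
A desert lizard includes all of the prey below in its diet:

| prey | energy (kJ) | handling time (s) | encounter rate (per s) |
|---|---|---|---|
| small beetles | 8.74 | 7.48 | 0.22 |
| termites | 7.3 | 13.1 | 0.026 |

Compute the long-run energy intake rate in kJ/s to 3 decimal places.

0.707 kJ/s

Energy encountered per unit search time: 0.22×8.74 + 0.026×7.3 = 2.113 kJ/s.
Handling time per unit search time: 0.22×7.48 + 0.026×13.1 = 1.986.
Rate = 2.113/(1 + 1.986) = 0.7075 kJ/s.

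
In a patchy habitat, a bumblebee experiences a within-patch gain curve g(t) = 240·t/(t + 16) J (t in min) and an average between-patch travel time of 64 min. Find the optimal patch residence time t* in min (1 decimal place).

By the marginal value theorem, leave when the instantaneous gain rate g'(t) equals the habitat-wide average g(t)/(T + t).
g'(t) = 240·16/(t + 16)². Setting 240·16/(t+16)² = 240t/[(t+16)(64+t)] gives 16(64+t) = t(t+16), so t² = 16×64 = 1024.
t* = √1024 = 32 min.

32.0 min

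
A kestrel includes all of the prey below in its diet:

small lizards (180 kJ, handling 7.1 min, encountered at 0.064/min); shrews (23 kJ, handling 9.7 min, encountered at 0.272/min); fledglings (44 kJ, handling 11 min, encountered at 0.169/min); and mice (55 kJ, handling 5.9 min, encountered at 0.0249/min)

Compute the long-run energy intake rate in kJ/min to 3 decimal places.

4.359 kJ/min

R = (0.064×180 + 0.272×23 + 0.169×44 + 0.0249×55) / (1 + 0.064×7.1 + 0.272×9.7 + 0.169×11 + 0.0249×5.9) = 26.58/6.099 = 4.359 kJ/min.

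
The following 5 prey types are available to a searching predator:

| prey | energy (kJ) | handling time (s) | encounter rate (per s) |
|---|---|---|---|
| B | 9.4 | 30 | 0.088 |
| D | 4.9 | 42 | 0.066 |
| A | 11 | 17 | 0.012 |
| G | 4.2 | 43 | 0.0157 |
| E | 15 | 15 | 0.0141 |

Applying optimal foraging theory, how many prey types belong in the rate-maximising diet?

3

E/h in descending order: E 1, A 0.647, B 0.313, D 0.117, G 0.0977 kJ/s. The optimal diet is the largest prefix of this list for which every included type satisfies E_i/h_i > R on the types above it.
Rate on top 1: 0.1746. A: 0.647 > 0.1746 → include.
Rate on top 2: 0.2427. B: 0.313 > 0.2427 → include.
Rate on top 3: 0.2887. D: 0.117 < 0.2887 → exclude; stop.
Optimal diet: E, A, B — 3 of 5 types.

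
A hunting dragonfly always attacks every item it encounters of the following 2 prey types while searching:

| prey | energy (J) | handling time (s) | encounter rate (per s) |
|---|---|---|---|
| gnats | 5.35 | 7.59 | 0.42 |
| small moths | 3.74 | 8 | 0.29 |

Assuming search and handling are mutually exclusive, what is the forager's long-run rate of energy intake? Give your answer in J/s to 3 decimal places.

0.512 J/s

R = Σλ_iE_i / (1 + Σλ_ih_i)
Numerator: 0.42×5.35 + 0.29×3.74 = 3.332
Denominator: 1 + 0.42×7.59 + 0.29×8 = 6.508
R = 3.332/6.508 = 0.5119 J/s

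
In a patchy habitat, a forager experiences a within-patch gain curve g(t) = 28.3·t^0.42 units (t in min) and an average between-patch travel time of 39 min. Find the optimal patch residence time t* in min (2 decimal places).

Maximise g(t)/(T+t): set derivative to zero → g'(t)(T+t) = g(t).
g'(t) = 0.42·28.3·t^-0.58. Setting 0.42·28.3·t^-0.58 = 28.3·t^0.42/(39+t) gives 0.42(39+t) = t, so 0.58·t = 0.42×39.
t* = 0.42×39/0.58 = 28.24 min.

28.24 min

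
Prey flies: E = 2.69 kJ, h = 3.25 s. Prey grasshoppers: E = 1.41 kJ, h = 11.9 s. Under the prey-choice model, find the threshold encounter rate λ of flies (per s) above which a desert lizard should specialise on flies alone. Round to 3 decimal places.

At the threshold, the rate on flies alone equals the profitability of grasshoppers: λ·2.69/(1 + λ·3.25) = 1.41/11.9 = 0.1185.
Rearranging, λ(2.69 − 0.1185×3.25) = 0.1185, so λ = 0.1185/2.305 = 0.05141 per s.

0.051 per s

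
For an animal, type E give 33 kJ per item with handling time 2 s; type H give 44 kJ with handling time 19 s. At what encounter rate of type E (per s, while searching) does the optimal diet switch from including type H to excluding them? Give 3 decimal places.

0.082 per s

At the threshold, the rate on type E alone equals the profitability of type H: λ·33/(1 + λ·2) = 44/19 = 2.316.
Rearranging, λ(33 − 2.316×2) = 2.316, so λ = 2.316/28.37 = 0.08163 per s.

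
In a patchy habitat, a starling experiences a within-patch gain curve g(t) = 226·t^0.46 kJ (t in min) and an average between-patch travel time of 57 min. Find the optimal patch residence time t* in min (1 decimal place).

48.6 min

Optimal t* satisfies g'(t*) = g(t*)/(T + t*).
g'(t) = 0.46·226·t^-0.54. Setting 0.46·226·t^-0.54 = 226·t^0.46/(57+t) gives 0.46(57+t) = t, so 0.54·t = 0.46×57.
t* = 0.46×57/0.54 = 48.56 min.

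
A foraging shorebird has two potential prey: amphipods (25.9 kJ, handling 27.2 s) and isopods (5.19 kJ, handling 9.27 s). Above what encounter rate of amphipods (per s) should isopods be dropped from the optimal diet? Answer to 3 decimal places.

Drop isopods once their profitability E₂/h₂ falls below the rate achievable on amphipods alone: E₂/h₂ = λE₁/(1 + λh₁).
Solve for λ: λE₁h₂ = E₂(1 + λh₁) → λ(E₁h₂ − E₂h₁) = E₂ → λ = E₂/(E₁h₂ − E₂h₁).
λ = 5.19/(25.9×9.27 − 5.19×27.2) = 5.19/98.92 = 0.05246 per s.

0.052 per s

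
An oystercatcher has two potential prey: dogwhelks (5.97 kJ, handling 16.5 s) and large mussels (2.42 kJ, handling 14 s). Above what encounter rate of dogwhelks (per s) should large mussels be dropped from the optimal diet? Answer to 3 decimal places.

At the threshold, the rate on dogwhelks alone equals the profitability of large mussels: λ·5.97/(1 + λ·16.5) = 2.42/14 = 0.1729.
Rearranging, λ(5.97 − 0.1729×16.5) = 0.1729, so λ = 0.1729/3.118 = 0.05544 per s.

0.055 per s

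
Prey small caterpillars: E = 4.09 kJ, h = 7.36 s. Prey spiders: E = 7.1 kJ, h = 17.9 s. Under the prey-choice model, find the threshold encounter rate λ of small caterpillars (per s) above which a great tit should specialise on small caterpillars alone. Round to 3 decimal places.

0.339 per s

Drop spiders once their profitability E₂/h₂ falls below the rate achievable on small caterpillars alone: E₂/h₂ = λE₁/(1 + λh₁).
Solve for λ: λE₁h₂ = E₂(1 + λh₁) → λ(E₁h₂ − E₂h₁) = E₂ → λ = E₂/(E₁h₂ − E₂h₁).
λ = 7.1/(4.09×17.9 − 7.1×7.36) = 7.1/20.95 = 0.3388 per s.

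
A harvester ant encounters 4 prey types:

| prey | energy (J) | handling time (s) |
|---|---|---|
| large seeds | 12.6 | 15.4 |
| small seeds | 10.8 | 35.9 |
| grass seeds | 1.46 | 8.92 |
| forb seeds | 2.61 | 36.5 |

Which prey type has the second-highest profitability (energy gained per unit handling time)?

Profitability E/h (J/s): large seeds = 12.6/15.4 = 0.818, small seeds = 10.8/35.9 = 0.301, grass seeds = 1.46/8.92 = 0.164, forb seeds = 2.61/36.5 = 0.0715.
Ranked: large seeds > small seeds > grass seeds > forb seeds.

small seeds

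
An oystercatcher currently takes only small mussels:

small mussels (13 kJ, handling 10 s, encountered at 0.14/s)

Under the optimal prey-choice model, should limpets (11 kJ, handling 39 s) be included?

Intake rate on the current diet: R = (0.14×13) / (1 + 0.14×10) = 1.82/2.4 = 0.7583 kJ/s.
limpets: E/h = 11/39 = 0.2821 kJ/s.
Since 0.2821 < R, time spent handling limpets is better spent searching.

No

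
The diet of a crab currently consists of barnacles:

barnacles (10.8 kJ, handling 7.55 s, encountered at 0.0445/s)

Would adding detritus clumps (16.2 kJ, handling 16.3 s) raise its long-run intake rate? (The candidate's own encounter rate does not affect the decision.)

Yes

Current rate: (0.0445×10.8)/(1 + 0.0445×7.55) = 0.3597 kJ/s.
detritus clumps: E/h = 16.2/16.3 = 0.9939 kJ/s.
0.9939 > 0.3597, so adding detritus clumps raises the average — include it.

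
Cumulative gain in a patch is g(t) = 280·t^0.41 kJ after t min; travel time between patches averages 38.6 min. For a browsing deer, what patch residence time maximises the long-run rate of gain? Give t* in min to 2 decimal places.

By the marginal value theorem, leave when the instantaneous gain rate g'(t) equals the habitat-wide average g(t)/(T + t).
g'(t) = 0.41·280·t^-0.59. Setting 0.41·280·t^-0.59 = 280·t^0.41/(38.6+t) gives 0.41(38.6+t) = t, so 0.59·t = 0.41×38.6.
t* = 0.41×38.6/0.59 = 26.82 min.

26.82 min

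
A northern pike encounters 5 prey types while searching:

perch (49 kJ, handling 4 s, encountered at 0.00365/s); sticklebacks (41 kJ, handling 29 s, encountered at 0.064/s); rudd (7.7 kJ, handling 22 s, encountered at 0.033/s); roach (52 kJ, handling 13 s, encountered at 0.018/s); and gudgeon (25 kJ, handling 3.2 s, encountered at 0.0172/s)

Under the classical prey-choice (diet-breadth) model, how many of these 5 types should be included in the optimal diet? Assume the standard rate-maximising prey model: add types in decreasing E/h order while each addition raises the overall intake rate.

Profitabilities (E/h, kJ/s): perch 12.2, gudgeon 7.81, roach 4, sticklebacks 1.41, rudd 0.35. Add prey in this order while the next type's profitability exceeds the intake rate on those already taken.
Rate on top 1: 0.1763. gudgeon: 7.81 > 0.1763 → include.
Rate on top 2: 0.5692. roach: 4 > 0.5692 → include.
Rate on top 3: 1.185. sticklebacks: 1.41 > 1.185 → include.
Rate on top 4: 1.319. rudd: 0.35 < 1.319 → exclude; stop.
Optimal diet: perch, gudgeon, roach, sticklebacks — 4 of 5 types.

4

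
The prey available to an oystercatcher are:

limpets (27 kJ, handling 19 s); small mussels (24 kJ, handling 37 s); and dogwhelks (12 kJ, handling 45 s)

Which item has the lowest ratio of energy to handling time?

dogwhelks

Profitability E/h (kJ/s): limpets = 27/19 = 1.42, small mussels = 24/37 = 0.649, dogwhelks = 12/45 = 0.267.
Ranked: limpets > small mussels > dogwhelks.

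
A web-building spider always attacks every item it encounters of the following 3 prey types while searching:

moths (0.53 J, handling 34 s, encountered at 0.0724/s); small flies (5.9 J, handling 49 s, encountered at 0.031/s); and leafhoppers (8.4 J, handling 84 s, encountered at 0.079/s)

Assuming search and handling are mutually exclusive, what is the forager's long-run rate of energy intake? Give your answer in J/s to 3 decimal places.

0.076 J/s

R = Σλ_iE_i / (1 + Σλ_ih_i)
Numerator: 0.0724×0.53 + 0.031×5.9 + 0.079×8.4 = 0.8849
Denominator: 1 + 0.0724×34 + 0.031×49 + 0.079×84 = 11.62
R = 0.8849/11.62 = 0.07617 J/s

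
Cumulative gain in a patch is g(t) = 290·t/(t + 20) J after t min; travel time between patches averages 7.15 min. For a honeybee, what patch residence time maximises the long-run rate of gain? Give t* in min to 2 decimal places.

11.96 min

Maximise g(t)/(T+t): set derivative to zero → g'(t)(T+t) = g(t).
g'(t) = 290·20/(t + 20)². Setting 290·20/(t+20)² = 290t/[(t+20)(7.15+t)] gives 20(7.15+t) = t(t+20), so t² = 20×7.15 = 143.
t* = √143 = 11.96 min.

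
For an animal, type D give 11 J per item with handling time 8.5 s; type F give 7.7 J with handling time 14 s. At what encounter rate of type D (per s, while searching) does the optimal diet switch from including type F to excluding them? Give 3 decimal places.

0.087 per s

At the threshold, the rate on type D alone equals the profitability of type F: λ·11/(1 + λ·8.5) = 7.7/14 = 0.55.
Rearranging, λ(11 − 0.55×8.5) = 0.55, so λ = 0.55/6.325 = 0.08696 per s.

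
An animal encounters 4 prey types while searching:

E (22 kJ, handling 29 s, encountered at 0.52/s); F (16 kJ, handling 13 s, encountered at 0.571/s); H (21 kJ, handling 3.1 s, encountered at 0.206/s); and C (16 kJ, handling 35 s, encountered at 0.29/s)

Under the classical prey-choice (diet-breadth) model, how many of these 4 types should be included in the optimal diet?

Rank by E/h (kJ/s): H 6.77, F 1.23, E 0.759, C 0.457. Include each in turn until the next type's E/h falls below the running intake rate.
Rate on top 1: 2.64. F: 1.23 < 2.64 → exclude; stop.
Optimal diet: H — 1 of 4 types.

1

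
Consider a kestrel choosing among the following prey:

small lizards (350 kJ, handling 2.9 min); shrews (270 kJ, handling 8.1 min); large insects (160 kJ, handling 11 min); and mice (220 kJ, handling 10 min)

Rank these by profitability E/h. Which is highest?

In descending order of E/h:
small lizards: 350/2.9 = 121 kJ/min
shrews: 270/8.1 = 33.3 kJ/min
mice: 220/10 = 22 kJ/min
large insects: 160/11 = 14.5 kJ/min

small lizards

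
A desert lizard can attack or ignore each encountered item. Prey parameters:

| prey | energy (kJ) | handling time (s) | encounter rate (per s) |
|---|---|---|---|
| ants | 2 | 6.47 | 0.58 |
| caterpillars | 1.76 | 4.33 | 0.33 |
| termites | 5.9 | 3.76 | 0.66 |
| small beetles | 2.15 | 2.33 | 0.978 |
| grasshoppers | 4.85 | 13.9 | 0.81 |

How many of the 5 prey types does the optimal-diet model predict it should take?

1

E/h in descending order: termites 1.57, small beetles 0.923, caterpillars 0.406, grasshoppers 0.349, ants 0.309 kJ/s. The optimal diet is the largest prefix of this list for which every included type satisfies E_i/h_i > R on the types above it.
Rate on top 1: 1.118. small beetles: 0.923 < 1.118 → exclude; stop.
Optimal diet: termites — 1 of 5 types.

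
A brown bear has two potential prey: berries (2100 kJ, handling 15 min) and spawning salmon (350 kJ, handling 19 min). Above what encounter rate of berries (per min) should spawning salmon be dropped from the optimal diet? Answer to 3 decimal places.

The zero-one rule: include spawning salmon iff E₂/h₂ > λE₁/(1+λh₁). Equality gives the switch point.
λE₁h₂ = E₂ + λE₂h₁ ⇒ λ = E₂/(E₁h₂ − E₂h₁) = 350/(3.99e+04 − 5250) = 0.0101 per min.

0.010 per min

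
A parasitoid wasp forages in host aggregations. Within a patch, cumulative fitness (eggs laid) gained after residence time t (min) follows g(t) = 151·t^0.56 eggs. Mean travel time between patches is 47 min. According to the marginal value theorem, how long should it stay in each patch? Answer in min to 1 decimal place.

Optimal t* satisfies g'(t*) = g(t*)/(T + t*).
g'(t) = 0.56·151·t^-0.44. Setting 0.56·151·t^-0.44 = 151·t^0.56/(47+t) gives 0.56(47+t) = t, so 0.44·t = 0.56×47.
t* = 0.56×47/0.44 = 59.82 min.

59.8 min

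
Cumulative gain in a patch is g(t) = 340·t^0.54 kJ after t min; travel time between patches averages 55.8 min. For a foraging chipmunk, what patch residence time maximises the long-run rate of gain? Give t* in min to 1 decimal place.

Optimal t* satisfies g'(t*) = g(t*)/(T + t*).
g'(t) = 0.54·340·t^-0.46. Setting 0.54·340·t^-0.46 = 340·t^0.54/(55.8+t) gives 0.54(55.8+t) = t, so 0.46·t = 0.54×55.8.
t* = 0.54×55.8/0.46 = 65.5 min.

65.5 min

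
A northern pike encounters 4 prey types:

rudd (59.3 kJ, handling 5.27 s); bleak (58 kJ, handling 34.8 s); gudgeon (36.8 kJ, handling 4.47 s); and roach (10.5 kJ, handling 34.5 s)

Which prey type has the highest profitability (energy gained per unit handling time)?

rudd

In descending order of E/h:
rudd: 59.3/5.27 = 11.3 kJ/s
gudgeon: 36.8/4.47 = 8.23 kJ/s
bleak: 58/34.8 = 1.67 kJ/s
roach: 10.5/34.5 = 0.304 kJ/s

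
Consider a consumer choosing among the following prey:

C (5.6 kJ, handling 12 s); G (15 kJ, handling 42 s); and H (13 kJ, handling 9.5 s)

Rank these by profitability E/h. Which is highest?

H

In descending order of E/h:
H: 13/9.5 = 1.37 kJ/s
C: 5.6/12 = 0.467 kJ/s
G: 15/42 = 0.357 kJ/s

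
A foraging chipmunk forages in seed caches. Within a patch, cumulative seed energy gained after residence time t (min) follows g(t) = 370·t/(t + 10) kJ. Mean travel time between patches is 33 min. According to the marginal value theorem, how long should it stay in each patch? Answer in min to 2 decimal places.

18.17 min

Optimal t* satisfies g'(t*) = g(t*)/(T + t*).
g'(t) = 370·10/(t + 10)². Setting 370·10/(t+10)² = 370t/[(t+10)(33+t)] gives 10(33+t) = t(t+10), so t² = 10×33 = 330.
t* = √330 = 18.17 min.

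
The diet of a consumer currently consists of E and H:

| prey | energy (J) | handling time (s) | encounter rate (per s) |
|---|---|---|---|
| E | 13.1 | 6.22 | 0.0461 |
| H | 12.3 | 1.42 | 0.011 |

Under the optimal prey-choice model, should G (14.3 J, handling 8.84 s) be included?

Current rate: (0.0461×13.1 + 0.011×12.3)/(1 + 0.0461×6.22 + 0.011×1.42) = 0.5676 J/s.
Profitability of G: 14.3/8.84 = 1.618 J/s.
Since 1.618 > R, including G increases the long-run rate.

Yes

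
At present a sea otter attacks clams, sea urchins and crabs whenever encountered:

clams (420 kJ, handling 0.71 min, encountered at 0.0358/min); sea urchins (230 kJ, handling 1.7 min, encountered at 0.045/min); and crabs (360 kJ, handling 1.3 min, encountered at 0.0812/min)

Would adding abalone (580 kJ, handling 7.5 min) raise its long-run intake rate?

Current rate: (0.0358×420 + 0.045×230 + 0.0812×360)/(1 + 0.0358×0.71 + 0.045×1.7 + 0.0812×1.3) = 45.23 kJ/min.
abalone: E/h = 580/7.5 = 77.33 kJ/min.
Since 77.33 > R, including abalone increases the long-run rate.

Yes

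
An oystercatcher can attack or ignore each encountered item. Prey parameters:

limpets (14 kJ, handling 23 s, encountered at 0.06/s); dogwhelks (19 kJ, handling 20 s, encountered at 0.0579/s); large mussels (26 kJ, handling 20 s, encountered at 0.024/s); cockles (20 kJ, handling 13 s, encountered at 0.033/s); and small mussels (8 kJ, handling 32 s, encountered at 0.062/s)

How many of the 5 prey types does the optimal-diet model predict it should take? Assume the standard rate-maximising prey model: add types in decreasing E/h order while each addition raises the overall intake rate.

E/h in descending order: cockles 1.54, large mussels 1.3, dogwhelks 0.95, limpets 0.609, small mussels 0.25 kJ/s. The optimal diet is the largest prefix of this list for which every included type satisfies E_i/h_i > R on the types above it.
Rate on top 1: 0.4619. large mussels: 1.3 > 0.4619 → include.
Rate on top 2: 0.6726. dogwhelks: 0.95 > 0.6726 → include.
Rate on top 3: 0.7773. limpets: 0.609 < 0.7773 → exclude; stop.
Optimal diet: cockles, large mussels, dogwhelks — 3 of 5 types.

3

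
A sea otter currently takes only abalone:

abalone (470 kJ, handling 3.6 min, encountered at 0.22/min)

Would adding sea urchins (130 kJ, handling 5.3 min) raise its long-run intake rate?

No

On abalone alone, R = ΣλE/(1+Σλh) = 103.4/1.792 = 57.7 kJ/min.
Profitability of sea urchins: 130/5.3 = 24.53 kJ/min.
Since 24.53 < R, time spent handling sea urchins is better spent searching.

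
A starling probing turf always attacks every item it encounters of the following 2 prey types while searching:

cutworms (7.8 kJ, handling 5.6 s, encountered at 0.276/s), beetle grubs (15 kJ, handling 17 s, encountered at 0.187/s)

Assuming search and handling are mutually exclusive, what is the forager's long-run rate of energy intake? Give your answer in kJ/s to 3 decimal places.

0.866 kJ/s

Energy encountered per unit search time: 0.276×7.8 + 0.187×15 = 4.958 kJ/s.
Handling time per unit search time: 0.276×5.6 + 0.187×17 = 4.725.
Rate = 4.958/(1 + 4.725) = 0.8661 kJ/s.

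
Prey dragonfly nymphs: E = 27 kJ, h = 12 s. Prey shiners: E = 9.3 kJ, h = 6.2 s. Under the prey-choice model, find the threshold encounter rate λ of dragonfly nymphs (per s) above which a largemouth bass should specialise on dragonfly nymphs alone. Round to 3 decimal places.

The zero-one rule: include shiners iff E₂/h₂ > λE₁/(1+λh₁). Equality gives the switch point.
λE₁h₂ = E₂ + λE₂h₁ ⇒ λ = E₂/(E₁h₂ − E₂h₁) = 9.3/(167.4 − 111.6) = 0.1667 per s.

0.167 per s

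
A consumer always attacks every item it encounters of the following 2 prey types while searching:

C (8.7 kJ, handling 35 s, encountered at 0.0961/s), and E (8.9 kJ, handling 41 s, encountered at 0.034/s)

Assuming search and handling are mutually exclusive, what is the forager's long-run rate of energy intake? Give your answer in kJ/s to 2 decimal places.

R = (0.0961×8.7 + 0.034×8.9) / (1 + 0.0961×35 + 0.034×41) = 1.139/5.758 = 0.1978 kJ/s.

0.20 kJ/s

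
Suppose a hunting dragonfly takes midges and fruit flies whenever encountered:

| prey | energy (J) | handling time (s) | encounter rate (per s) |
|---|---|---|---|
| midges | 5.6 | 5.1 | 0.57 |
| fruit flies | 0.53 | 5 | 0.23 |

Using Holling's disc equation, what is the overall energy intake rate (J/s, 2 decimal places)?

0.66 J/s

R = Σλ_iE_i / (1 + Σλ_ih_i)
Numerator: 0.57×5.6 + 0.23×0.53 = 3.314
Denominator: 1 + 0.57×5.1 + 0.23×5 = 5.057
R = 3.314/5.057 = 0.6553 J/s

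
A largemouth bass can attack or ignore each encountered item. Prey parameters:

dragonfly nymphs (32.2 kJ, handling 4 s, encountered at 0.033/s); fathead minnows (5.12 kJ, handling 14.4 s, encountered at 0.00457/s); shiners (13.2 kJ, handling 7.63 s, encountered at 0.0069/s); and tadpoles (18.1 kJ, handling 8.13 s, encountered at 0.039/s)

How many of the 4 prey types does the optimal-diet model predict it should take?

3

E/h in descending order: dragonfly nymphs 8.05, tadpoles 2.23, shiners 1.73, fathead minnows 0.356 kJ/s. The optimal diet is the largest prefix of this list for which every included type satisfies E_i/h_i > R on the types above it.
Rate on top 1: 0.9387. tadpoles: 2.23 > 0.9387 → include.
Rate on top 2: 1.22. shiners: 1.73 > 1.22 → include.
Rate on top 3: 1.238. fathead minnows: 0.356 < 1.238 → exclude; stop.
Optimal diet: dragonfly nymphs, tadpoles, shiners — 3 of 4 types.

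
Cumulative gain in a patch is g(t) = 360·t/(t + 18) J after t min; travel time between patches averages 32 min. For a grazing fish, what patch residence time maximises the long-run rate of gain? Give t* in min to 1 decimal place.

Optimal t* satisfies g'(t*) = g(t*)/(T + t*).
g'(t) = 360·18/(t + 18)². Setting 360·18/(t+18)² = 360t/[(t+18)(32+t)] gives 18(32+t) = t(t+18), so t² = 18×32 = 576.
t* = √576 = 24 min.

24.0 min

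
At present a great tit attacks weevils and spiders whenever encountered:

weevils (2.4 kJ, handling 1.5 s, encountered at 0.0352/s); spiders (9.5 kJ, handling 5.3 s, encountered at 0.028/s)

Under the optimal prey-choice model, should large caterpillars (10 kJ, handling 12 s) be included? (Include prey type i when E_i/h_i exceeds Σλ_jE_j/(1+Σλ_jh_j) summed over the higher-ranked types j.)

On weevils and spiders alone, R = ΣλE/(1+Σλh) = 0.3505/1.201 = 0.2918 kJ/s.
Profitability of large caterpillars: 10/12 = 0.8333 kJ/s.
Since 0.8333 > R, including large caterpillars increases the long-run rate.

Yes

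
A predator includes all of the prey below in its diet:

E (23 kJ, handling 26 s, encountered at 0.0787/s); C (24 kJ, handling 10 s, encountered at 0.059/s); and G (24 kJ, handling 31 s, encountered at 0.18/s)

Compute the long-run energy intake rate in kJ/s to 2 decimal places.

0.82 kJ/s

R = (0.0787×23 + 0.059×24 + 0.18×24) / (1 + 0.0787×26 + 0.059×10 + 0.18×31) = 7.546/9.216 = 0.8188 kJ/s.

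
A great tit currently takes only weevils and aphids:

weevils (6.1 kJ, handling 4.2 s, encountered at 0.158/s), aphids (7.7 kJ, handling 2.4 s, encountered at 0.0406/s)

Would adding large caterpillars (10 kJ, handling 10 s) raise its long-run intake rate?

Yes

Current rate: (0.158×6.1 + 0.0406×7.7)/(1 + 0.158×4.2 + 0.0406×2.4) = 0.7248 kJ/s.
large caterpillars: E/h = 10/10 = 1 kJ/s.
1 > 0.7248, so adding large caterpillars raises the average — include it.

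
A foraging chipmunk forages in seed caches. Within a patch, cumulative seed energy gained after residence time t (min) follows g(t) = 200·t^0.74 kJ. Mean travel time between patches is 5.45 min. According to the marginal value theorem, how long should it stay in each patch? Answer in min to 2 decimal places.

15.51 min

Optimal t* satisfies g'(t*) = g(t*)/(T + t*).
g'(t) = 0.74·200·t^-0.26. Setting 0.74·200·t^-0.26 = 200·t^0.74/(5.45+t) gives 0.74(5.45+t) = t, so 0.26·t = 0.74×5.45.
t* = 0.74×5.45/0.26 = 15.51 min.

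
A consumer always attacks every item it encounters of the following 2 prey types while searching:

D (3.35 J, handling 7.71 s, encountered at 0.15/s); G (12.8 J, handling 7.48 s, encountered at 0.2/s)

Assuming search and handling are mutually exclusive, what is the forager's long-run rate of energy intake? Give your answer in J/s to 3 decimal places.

0.838 J/s

R = (0.15×3.35 + 0.2×12.8) / (1 + 0.15×7.71 + 0.2×7.48) = 3.063/3.652 = 0.8385 J/s.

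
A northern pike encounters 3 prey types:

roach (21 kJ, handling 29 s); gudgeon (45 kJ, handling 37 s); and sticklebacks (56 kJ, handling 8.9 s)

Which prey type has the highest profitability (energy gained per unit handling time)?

sticklebacks

In descending order of E/h:
sticklebacks: 56/8.9 = 6.29 kJ/s
gudgeon: 45/37 = 1.22 kJ/s
roach: 21/29 = 0.724 kJ/s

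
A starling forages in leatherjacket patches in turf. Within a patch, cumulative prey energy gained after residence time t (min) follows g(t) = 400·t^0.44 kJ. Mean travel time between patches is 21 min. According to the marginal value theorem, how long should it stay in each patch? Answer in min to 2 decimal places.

Optimal t* satisfies g'(t*) = g(t*)/(T + t*).
g'(t) = 0.44·400·t^-0.56. Setting 0.44·400·t^-0.56 = 400·t^0.44/(21+t) gives 0.44(21+t) = t, so 0.56·t = 0.44×21.
t* = 0.44×21/0.56 = 16.5 min.

16.50 min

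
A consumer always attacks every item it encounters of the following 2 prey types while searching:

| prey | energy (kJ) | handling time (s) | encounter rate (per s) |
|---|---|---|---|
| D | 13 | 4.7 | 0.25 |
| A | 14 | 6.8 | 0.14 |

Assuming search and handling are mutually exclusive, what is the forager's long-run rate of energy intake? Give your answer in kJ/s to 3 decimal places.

1.666 kJ/s

R = Σλ_iE_i / (1 + Σλ_ih_i)
Numerator: 0.25×13 + 0.14×14 = 5.21
Denominator: 1 + 0.25×4.7 + 0.14×6.8 = 3.127
R = 5.21/3.127 = 1.666 kJ/s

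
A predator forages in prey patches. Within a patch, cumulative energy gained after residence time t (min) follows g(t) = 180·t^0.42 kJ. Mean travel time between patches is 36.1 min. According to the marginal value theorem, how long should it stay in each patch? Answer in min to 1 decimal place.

26.1 min

Optimal t* satisfies g'(t*) = g(t*)/(T + t*).
g'(t) = 0.42·180·t^-0.58. Setting 0.42·180·t^-0.58 = 180·t^0.42/(36.1+t) gives 0.42(36.1+t) = t, so 0.58·t = 0.42×36.1.
t* = 0.42×36.1/0.58 = 26.14 min.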